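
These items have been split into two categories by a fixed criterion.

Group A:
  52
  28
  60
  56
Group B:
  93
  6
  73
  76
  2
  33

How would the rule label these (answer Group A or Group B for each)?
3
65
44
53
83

Group B, Group B, Group A, Group B, Group B

'Group A' ⟺ multiple of 4 AND at most 60.
3 → 3 = 4·0 + 3, 3 ≤ 60 → Group B.
65 → 65 = 4·16 + 1, 65 > 60 → Group B.
44 → 44 = 4·11, 44 ≤ 60 → Group A.
53 → 53 = 4·13 + 1, 53 ≤ 60 → Group B.
83 → 83 = 4·20 + 3, 83 > 60 → Group B.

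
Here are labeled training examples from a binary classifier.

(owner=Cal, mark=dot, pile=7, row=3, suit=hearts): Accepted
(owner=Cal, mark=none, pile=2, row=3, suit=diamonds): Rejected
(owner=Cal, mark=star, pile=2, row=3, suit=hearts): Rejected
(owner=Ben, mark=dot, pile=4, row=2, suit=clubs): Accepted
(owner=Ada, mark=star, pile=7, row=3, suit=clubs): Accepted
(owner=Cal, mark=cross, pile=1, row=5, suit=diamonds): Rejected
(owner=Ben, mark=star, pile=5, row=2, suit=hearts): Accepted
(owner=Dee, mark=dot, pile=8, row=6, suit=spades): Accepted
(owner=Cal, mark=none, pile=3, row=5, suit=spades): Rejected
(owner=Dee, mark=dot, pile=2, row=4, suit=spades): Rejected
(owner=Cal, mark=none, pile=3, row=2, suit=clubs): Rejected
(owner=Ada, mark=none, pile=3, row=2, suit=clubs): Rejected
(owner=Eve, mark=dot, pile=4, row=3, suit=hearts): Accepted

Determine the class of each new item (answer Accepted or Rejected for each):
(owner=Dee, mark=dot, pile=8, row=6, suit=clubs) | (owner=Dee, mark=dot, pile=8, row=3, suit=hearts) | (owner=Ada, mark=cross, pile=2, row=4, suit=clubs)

Accepted, Accepted, Rejected

All 'Accepted' examples share one property — pile ≥ 4 — and every 'Rejected' example lacks it.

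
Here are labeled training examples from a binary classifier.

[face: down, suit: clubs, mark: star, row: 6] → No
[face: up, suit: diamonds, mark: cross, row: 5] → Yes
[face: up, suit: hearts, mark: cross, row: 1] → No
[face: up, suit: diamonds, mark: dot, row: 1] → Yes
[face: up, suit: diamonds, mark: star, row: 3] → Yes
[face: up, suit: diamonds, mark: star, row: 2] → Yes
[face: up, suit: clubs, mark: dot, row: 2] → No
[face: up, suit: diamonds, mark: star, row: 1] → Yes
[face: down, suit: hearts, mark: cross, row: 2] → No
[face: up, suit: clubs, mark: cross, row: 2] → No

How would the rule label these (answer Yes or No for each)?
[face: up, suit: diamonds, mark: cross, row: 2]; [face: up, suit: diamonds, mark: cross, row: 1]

Comparing the two groups points to one rule — suit is diamonds.
[face: up, suit: diamonds, mark: cross, row: 2]: suit is diamonds — qualifies, so Yes. [face: up, suit: diamonds, mark: cross, row: 1]: suit is diamonds — qualifies, so Yes.

Yes, Yes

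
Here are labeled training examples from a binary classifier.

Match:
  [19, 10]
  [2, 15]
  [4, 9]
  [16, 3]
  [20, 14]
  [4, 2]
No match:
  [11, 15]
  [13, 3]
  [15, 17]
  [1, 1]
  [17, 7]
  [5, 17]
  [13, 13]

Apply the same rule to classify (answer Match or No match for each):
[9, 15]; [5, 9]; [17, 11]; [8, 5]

No match, No match, No match, Match

Looking at the examples, the only property every 'Match' case has and every 'No match' case lacks is: product is even.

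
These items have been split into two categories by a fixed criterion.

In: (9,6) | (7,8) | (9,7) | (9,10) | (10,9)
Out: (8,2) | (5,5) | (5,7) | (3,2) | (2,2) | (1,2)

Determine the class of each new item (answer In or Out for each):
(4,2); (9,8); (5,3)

Out, In, Out

One predicate separates the groups cleanly: sum ≥ 15.
(4,2): Out (4+2 = 6).
(9,8): In (9+8 = 17).
(5,3): Out (5+3 = 8).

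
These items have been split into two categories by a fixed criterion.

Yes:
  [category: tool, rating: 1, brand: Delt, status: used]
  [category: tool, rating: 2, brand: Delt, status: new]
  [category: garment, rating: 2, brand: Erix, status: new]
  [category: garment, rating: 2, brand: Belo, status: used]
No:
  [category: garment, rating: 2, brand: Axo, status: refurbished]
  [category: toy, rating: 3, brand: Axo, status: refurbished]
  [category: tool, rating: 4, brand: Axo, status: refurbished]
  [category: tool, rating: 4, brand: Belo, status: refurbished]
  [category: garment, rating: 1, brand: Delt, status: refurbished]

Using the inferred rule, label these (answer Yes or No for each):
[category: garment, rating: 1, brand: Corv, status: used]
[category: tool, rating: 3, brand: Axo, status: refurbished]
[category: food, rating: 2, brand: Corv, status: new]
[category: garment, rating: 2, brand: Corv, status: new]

Every 'Yes' example satisfies: status is not refurbished. None of the 'No' examples do.
[category: garment, rating: 1, brand: Corv, status: used]: status is used, matches → Yes. [category: tool, rating: 3, brand: Axo, status: refurbished]: status is refurbished, fails the rule → No. [category: food, rating: 2, brand: Corv, status: new]: status is new, matches → Yes. [category: garment, rating: 2, brand: Corv, status: new]: status is new, matches → Yes.

Yes, No, Yes, Yes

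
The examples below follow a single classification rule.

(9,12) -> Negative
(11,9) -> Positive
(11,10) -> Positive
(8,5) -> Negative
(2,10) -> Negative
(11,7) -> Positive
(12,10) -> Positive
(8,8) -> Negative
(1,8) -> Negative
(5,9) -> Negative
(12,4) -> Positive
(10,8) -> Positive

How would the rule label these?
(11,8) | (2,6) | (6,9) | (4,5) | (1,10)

Positive, Negative, Negative, Negative, Negative

The pattern is that an item is 'Positive' exactly when: first ≥ 10.
(11,8) → first 11 → Positive.
(2,6) → first 2 → Negative.
(6,9) → first 6 → Negative.
(4,5) → first 4 → Negative.
(1,10) → first 1 → Negative.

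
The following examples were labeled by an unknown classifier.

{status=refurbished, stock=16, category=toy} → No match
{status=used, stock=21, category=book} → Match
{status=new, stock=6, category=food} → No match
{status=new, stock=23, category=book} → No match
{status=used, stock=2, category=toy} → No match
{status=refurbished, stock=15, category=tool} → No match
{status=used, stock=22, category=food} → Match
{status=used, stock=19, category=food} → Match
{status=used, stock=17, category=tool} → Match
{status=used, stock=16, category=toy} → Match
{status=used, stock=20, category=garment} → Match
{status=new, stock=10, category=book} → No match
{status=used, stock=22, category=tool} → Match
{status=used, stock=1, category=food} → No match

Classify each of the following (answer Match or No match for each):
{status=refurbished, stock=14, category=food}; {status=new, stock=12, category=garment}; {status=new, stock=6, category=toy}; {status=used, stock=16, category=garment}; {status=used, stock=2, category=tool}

All 'Match' examples share one property — status is used AND stock ≥ 6 — and every 'No match' example lacks it.
{status=refurbished, stock=14, category=food} — status is refurbished, stock = 14, hence No match. {status=new, stock=12, category=garment} — status is new, stock = 12, hence No match. {status=new, stock=6, category=toy} — status is new, stock = 6, hence No match. {status=used, stock=16, category=garment} — status is used, stock = 16, hence Match. {status=used, stock=2, category=tool} — status is used, stock = 2, hence No match.

No match, No match, No match, Match, No match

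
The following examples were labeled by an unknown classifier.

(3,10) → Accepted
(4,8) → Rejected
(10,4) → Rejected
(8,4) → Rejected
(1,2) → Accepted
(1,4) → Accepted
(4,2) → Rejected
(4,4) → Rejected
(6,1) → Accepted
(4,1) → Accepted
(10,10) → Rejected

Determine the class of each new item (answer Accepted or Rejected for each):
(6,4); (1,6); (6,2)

Rejected, Accepted, Rejected

The simplest hypothesis consistent with all the labels is: sum is odd.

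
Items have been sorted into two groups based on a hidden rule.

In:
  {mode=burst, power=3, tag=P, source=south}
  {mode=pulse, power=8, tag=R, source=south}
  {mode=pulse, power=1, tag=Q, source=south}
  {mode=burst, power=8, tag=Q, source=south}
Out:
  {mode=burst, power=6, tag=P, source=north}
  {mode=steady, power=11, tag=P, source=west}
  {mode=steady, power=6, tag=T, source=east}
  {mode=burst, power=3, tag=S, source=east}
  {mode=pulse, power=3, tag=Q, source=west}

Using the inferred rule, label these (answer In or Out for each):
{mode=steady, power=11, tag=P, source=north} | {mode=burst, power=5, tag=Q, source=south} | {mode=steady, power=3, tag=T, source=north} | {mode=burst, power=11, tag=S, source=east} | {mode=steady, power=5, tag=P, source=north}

The classifier is using: source is south.
{mode=steady, power=11, tag=P, source=north}: source is north — lacks this property, so Out.
{mode=burst, power=5, tag=Q, source=south}: source is south — matches, so In.
{mode=steady, power=3, tag=T, source=north}: source is north — lacks this property, so Out.
{mode=burst, power=11, tag=S, source=east}: source is east — lacks this property, so Out.
{mode=steady, power=5, tag=P, source=north}: source is north — lacks this property, so Out.

Out, In, Out, Out, Out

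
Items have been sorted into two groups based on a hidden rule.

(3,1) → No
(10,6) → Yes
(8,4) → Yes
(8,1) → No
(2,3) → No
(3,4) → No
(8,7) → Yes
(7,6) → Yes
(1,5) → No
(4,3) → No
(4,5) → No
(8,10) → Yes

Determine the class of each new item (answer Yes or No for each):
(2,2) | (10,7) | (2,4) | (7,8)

A rule that fits every label: sum ≥ 12 — true of each 'Yes' example, false of each 'No' one.

No, Yes, No, Yes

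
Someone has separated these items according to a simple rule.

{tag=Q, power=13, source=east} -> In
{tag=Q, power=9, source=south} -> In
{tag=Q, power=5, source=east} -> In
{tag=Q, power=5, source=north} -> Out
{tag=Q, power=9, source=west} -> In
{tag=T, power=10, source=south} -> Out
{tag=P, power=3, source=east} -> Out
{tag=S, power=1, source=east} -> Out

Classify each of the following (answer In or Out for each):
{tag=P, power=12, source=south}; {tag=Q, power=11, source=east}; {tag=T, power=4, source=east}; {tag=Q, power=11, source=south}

Out, In, Out, In

All 'In' examples share one property — tag is Q AND source is not north — and every 'Out' example lacks it.
{tag=P, power=12, source=south}: Out (tag is P, source is south). {tag=Q, power=11, source=east}: In (tag is Q, source is east). {tag=T, power=4, source=east}: Out (tag is T, source is east). {tag=Q, power=11, source=south}: In (tag is Q, source is south).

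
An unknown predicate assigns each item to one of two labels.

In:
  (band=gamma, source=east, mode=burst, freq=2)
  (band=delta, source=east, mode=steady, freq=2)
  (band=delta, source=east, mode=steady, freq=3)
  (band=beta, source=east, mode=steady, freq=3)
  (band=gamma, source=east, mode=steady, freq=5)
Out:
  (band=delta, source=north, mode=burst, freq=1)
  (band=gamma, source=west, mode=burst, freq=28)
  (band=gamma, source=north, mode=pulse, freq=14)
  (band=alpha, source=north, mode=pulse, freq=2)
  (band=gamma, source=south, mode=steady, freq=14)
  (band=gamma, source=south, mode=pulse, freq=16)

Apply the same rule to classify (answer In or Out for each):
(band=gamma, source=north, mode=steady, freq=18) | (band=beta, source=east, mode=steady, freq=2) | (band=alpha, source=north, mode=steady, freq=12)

Out, In, Out

A rule that fits every label: source is east — true of each 'In' example, false of each 'Out' one.
(band=gamma, source=north, mode=steady, freq=18): source is north — fails this test, so Out. (band=beta, source=east, mode=steady, freq=2): source is east — has this property, so In. (band=alpha, source=north, mode=steady, freq=12): source is north — fails this test, so Out.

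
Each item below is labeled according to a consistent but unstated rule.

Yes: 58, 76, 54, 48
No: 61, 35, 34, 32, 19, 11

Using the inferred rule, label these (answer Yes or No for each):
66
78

A rule that fits every label: even AND at least 35 — true of each 'Yes' example, false of each 'No' one.
66: 66 is even, 66 ≥ 35 — matches, so Yes.
78: 78 is even, 78 ≥ 35 — matches, so Yes.

Yes, Yes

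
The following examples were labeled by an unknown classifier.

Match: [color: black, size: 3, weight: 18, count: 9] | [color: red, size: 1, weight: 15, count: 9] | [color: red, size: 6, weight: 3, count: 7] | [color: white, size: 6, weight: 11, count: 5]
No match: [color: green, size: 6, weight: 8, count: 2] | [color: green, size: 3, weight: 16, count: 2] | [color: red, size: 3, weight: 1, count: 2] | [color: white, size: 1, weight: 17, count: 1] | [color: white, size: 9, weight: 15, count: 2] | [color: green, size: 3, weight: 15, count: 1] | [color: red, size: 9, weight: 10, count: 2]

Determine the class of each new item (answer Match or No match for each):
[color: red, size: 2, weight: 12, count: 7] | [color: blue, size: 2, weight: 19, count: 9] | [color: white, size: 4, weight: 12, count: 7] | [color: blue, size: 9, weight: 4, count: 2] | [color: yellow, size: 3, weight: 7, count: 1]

Every 'Match' example satisfies: count ≥ 5. None of the 'No match' examples do.

Match, Match, Match, No match, No match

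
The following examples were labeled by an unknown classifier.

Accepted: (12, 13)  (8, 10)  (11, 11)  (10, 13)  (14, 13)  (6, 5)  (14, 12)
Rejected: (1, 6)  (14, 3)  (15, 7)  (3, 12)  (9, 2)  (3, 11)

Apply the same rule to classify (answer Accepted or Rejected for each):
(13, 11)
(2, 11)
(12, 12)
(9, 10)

Accepted, Rejected, Accepted, Accepted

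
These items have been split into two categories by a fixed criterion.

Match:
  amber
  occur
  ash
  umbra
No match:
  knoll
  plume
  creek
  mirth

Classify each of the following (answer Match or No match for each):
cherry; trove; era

No match, No match, Match

Comparing the two groups points to one rule — starts with a vowel.
cherry: starts with 'c', does not pass → No match.
trove: starts with 't', does not pass → No match.
era: starts with 'e', fits → Match.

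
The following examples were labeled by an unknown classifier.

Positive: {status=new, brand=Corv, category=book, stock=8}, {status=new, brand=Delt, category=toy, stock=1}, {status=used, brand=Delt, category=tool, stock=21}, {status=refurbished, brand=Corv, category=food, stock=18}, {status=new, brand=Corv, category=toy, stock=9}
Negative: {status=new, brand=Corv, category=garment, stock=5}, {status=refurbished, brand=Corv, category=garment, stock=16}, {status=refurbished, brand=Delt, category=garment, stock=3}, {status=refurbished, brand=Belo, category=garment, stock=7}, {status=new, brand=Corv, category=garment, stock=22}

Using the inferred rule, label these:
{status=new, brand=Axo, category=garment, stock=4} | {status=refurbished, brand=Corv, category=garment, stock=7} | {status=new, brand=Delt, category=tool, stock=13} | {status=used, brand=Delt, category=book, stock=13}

Negative, Negative, Positive, Positive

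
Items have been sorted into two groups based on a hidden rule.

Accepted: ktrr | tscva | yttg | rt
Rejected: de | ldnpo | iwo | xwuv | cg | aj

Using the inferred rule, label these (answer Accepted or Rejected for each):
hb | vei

The simplest hypothesis consistent with all the labels is: contains 't'.
hb → no 't' → Rejected. vei → no 't' → Rejected.

Rejected, Rejected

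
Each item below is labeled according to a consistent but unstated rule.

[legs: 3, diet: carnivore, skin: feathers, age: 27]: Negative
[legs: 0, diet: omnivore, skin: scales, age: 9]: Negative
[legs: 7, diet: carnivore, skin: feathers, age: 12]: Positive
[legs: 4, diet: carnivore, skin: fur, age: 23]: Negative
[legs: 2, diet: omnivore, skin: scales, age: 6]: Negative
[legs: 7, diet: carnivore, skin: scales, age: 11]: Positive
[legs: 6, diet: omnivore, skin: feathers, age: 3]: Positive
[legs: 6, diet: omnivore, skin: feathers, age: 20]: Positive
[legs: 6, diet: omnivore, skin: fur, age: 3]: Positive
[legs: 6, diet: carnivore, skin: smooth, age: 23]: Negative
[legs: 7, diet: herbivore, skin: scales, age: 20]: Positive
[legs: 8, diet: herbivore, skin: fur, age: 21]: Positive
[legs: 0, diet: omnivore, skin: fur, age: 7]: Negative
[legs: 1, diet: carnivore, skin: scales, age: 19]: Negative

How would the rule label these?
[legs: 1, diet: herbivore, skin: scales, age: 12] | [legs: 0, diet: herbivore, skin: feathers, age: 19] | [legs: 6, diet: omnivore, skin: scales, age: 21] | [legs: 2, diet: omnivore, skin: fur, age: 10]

Negative, Negative, Positive, Negative

The classifier is using: legs ≥ 3 AND age ≤ 21.
[legs: 1, diet: herbivore, skin: scales, age: 12] → legs = 1, age = 12 → Negative.
[legs: 0, diet: herbivore, skin: feathers, age: 19] → legs = 0, age = 19 → Negative.
[legs: 6, diet: omnivore, skin: scales, age: 21] → legs = 6, age = 21 → Positive.
[legs: 2, diet: omnivore, skin: fur, age: 10] → legs = 2, age = 10 → Negative.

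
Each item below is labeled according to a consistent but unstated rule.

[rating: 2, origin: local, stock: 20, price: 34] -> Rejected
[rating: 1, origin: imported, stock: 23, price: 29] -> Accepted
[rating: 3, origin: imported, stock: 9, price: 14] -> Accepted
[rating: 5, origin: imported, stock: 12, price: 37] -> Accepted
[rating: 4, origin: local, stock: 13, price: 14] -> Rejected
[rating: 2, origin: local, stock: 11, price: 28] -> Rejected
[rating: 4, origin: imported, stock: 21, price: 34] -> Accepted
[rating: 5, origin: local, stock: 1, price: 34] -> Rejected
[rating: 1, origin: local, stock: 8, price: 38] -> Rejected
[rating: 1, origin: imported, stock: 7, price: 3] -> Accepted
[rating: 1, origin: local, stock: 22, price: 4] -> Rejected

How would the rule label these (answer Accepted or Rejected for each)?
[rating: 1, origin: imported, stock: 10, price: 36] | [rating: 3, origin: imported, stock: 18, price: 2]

Accepted, Accepted

Every 'Accepted' example satisfies: origin is imported. None of the 'Rejected' examples do.
[rating: 1, origin: imported, stock: 10, price: 36] → origin is imported → Accepted. [rating: 3, origin: imported, stock: 18, price: 2] → origin is imported → Accepted.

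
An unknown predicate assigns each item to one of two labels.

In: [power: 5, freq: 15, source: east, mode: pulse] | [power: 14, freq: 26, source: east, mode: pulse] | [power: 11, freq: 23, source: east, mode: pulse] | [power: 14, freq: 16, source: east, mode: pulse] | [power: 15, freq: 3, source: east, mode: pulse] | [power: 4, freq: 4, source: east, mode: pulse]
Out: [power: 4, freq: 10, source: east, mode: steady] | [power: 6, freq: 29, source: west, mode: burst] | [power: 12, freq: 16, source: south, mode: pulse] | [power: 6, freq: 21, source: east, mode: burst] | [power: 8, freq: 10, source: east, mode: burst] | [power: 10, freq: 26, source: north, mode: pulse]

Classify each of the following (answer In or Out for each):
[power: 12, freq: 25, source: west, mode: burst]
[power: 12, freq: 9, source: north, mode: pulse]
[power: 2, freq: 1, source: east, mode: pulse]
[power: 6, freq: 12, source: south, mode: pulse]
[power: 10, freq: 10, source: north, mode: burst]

Out, Out, In, Out, Out

The rule appears to be: mode is pulse AND source is east.
Out: [power: 12, freq: 25, source: west, mode: burst], since mode is burst, source is west. Out: [power: 12, freq: 9, source: north, mode: pulse], since mode is pulse, source is north. In: [power: 2, freq: 1, source: east, mode: pulse], since mode is pulse, source is east. Out: [power: 6, freq: 12, source: south, mode: pulse], since mode is pulse, source is south. Out: [power: 10, freq: 10, source: north, mode: burst], since mode is burst, source is north.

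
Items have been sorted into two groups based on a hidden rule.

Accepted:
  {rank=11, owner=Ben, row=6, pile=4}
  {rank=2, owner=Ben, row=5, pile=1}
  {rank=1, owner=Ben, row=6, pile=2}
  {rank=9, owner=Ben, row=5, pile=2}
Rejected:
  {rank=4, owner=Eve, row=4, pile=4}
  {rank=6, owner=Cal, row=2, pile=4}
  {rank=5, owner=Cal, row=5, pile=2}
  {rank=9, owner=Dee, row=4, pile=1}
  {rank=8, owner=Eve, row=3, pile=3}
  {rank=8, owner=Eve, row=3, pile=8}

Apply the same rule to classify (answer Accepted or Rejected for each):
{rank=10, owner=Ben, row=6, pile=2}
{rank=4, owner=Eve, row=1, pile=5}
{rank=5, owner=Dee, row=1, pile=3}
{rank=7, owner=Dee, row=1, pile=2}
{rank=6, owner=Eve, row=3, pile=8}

Accepted, Rejected, Rejected, Rejected, Rejected

Comparing the two groups points to one rule — owner is Ben.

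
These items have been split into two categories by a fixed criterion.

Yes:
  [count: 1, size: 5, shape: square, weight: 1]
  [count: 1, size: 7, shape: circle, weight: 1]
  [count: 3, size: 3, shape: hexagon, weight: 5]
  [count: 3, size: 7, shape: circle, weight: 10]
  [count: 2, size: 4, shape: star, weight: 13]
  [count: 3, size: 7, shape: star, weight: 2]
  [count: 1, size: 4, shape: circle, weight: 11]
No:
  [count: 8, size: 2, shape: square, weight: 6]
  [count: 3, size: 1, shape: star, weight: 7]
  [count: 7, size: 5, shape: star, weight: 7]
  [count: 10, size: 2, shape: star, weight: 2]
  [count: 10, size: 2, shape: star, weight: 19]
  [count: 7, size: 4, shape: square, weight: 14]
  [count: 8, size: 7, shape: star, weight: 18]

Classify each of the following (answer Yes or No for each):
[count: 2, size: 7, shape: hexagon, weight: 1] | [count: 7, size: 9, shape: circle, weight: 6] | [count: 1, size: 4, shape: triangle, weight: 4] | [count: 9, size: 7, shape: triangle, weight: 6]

Yes, No, Yes, No

A rule that fits every label: size ≥ 2 AND count ≤ 3 — true of each 'Yes' example, false of each 'No' one.
[count: 2, size: 7, shape: hexagon, weight: 1]: Yes (size = 7, count = 2). [count: 7, size: 9, shape: circle, weight: 6]: No (size = 9, count = 7). [count: 1, size: 4, shape: triangle, weight: 4]: Yes (size = 4, count = 1). [count: 9, size: 7, shape: triangle, weight: 6]: No (size = 7, count = 9).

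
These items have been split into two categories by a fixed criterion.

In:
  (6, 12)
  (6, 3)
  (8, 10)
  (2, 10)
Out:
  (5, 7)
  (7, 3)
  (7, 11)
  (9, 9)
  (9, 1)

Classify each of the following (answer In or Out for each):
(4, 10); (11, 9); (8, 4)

In, Out, In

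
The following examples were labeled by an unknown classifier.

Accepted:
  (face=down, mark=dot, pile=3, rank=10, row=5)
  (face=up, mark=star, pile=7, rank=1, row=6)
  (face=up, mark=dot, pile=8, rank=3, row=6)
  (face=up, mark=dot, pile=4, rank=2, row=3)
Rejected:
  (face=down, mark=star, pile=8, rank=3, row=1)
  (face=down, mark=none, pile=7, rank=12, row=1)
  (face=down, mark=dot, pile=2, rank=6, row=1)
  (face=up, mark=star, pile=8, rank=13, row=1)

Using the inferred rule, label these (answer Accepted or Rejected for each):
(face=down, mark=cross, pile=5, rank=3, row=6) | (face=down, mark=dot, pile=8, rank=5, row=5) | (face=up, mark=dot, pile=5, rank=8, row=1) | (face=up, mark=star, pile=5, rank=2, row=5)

Accepted, Accepted, Rejected, Accepted

The distinguishing property — row ≥ 3 — holds for all the 'Accepted' cases and none of the 'Rejected' cases.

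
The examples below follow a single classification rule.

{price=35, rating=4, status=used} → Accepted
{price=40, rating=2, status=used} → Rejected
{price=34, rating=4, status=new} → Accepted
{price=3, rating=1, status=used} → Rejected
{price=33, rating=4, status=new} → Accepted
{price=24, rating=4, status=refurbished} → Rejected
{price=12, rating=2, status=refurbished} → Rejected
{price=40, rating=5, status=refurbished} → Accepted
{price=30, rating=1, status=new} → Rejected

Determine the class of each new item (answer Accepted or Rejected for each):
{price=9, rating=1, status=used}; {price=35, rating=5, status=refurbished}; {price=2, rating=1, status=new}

The common property of the 'Accepted' items is: price ≥ 30 AND rating ≥ 4. No 'Rejected' item has it.

Rejected, Accepted, Rejected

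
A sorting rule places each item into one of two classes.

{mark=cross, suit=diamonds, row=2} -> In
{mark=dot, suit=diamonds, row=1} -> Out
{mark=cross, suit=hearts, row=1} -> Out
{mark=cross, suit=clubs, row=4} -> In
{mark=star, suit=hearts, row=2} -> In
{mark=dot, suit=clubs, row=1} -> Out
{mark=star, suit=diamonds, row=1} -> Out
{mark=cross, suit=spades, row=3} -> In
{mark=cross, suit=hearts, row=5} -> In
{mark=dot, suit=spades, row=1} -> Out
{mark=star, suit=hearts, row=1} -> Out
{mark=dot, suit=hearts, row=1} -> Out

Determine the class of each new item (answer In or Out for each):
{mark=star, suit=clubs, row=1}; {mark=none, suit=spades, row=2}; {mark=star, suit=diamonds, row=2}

Out, In, In

The rule appears to be: row ≥ 2.
{mark=star, suit=clubs, row=1} — row = 1, hence Out.
{mark=none, suit=spades, row=2} — row = 2, hence In.
{mark=star, suit=diamonds, row=2} — row = 2, hence In.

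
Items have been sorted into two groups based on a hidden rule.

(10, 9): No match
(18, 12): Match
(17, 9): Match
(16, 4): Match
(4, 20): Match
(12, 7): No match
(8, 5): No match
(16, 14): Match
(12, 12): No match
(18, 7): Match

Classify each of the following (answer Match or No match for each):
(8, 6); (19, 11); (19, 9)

No match, Match, Match

The simplest hypothesis consistent with all the labels is: max ≥ 14.
No match: (8, 6), since max 8. Match: (19, 11), since max 19. Match: (19, 9), since max 19.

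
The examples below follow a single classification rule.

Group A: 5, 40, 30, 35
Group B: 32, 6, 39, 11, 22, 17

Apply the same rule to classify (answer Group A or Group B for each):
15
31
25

Group A, Group B, Group A

All 'Group A' examples share one property — multiple of 5 — and every 'Group B' example lacks it.
15 → 15 = 5·3 → Group A. 31 → 31 = 5·6 + 1 → Group B. 25 → 25 = 5·5 → Group A.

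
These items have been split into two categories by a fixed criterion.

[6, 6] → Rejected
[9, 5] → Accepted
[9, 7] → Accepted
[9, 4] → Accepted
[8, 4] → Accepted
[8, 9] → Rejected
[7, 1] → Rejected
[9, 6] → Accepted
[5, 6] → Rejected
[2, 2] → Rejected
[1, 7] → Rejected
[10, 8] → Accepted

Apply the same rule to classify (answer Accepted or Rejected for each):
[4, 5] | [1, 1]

Rejected, Rejected

The classifier is using: first > second AND sum ≥ 11.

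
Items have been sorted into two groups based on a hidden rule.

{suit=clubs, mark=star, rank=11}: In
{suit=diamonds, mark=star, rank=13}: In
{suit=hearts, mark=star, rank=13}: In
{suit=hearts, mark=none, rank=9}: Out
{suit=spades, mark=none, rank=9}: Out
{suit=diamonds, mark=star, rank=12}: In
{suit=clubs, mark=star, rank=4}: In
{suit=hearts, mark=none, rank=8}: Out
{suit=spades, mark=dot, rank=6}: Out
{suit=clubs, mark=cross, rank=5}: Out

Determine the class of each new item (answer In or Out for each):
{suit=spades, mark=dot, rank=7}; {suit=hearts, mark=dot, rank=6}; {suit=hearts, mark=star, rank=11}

Out, Out, In

Comparing the two groups points to one rule — mark is star.
{suit=spades, mark=dot, rank=7}: mark is dot, does not satisfy this → Out. {suit=hearts, mark=dot, rank=6}: mark is dot, does not satisfy this → Out. {suit=hearts, mark=star, rank=11}: mark is star, matches → In.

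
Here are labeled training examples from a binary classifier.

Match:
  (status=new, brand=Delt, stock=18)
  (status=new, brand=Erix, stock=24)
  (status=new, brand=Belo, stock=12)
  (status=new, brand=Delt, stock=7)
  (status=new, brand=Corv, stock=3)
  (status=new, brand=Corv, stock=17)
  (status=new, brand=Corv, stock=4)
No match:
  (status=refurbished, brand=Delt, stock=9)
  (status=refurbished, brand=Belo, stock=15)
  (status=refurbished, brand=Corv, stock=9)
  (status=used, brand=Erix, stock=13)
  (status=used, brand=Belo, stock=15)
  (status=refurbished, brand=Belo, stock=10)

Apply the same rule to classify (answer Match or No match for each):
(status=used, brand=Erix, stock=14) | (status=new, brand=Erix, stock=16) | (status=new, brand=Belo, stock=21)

One predicate separates the groups cleanly: status is new.

No match, Match, Match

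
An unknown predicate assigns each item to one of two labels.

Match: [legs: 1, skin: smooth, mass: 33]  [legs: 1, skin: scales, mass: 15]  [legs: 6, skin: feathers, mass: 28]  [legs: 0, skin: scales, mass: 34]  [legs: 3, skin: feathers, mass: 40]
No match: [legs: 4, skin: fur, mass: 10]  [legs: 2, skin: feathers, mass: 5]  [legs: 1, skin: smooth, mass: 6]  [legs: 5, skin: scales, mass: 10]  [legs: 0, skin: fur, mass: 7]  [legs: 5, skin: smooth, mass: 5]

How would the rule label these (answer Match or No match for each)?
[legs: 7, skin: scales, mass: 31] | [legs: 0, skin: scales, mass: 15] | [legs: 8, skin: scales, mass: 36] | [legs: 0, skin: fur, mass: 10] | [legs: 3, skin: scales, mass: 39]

Match, Match, Match, No match, Match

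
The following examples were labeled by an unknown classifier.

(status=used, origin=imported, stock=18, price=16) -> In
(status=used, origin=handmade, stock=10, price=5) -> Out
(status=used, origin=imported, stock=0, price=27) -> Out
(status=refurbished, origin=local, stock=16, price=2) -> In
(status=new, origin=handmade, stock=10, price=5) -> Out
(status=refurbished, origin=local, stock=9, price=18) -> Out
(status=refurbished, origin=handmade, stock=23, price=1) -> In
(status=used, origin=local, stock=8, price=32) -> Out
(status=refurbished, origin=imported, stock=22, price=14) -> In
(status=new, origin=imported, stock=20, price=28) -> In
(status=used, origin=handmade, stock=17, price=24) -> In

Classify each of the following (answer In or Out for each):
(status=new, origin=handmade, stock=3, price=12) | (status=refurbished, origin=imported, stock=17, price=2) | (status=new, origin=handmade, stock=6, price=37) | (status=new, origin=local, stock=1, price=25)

Out, In, Out, Out

Rule: stock ≥ 16. This holds for each 'In' example and fails for each 'Out' one.
(status=new, origin=handmade, stock=3, price=12) → stock = 3 → Out.
(status=refurbished, origin=imported, stock=17, price=2) → stock = 17 → In.
(status=new, origin=handmade, stock=6, price=37) → stock = 6 → Out.
(status=new, origin=local, stock=1, price=25) → stock = 1 → Out.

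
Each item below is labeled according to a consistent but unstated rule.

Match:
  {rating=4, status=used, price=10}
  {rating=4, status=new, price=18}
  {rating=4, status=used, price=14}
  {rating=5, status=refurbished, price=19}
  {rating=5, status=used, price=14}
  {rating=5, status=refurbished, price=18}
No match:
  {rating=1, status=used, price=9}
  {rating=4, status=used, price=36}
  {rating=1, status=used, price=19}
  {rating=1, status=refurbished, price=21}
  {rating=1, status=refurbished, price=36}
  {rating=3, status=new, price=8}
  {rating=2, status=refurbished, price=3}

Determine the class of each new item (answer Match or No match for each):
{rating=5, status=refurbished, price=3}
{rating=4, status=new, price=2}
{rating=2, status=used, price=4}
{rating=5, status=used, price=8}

Match, Match, No match, Match

Rule: price ≤ 19 AND rating ≥ 4. This holds for each 'Match' example and fails for each 'No match' one.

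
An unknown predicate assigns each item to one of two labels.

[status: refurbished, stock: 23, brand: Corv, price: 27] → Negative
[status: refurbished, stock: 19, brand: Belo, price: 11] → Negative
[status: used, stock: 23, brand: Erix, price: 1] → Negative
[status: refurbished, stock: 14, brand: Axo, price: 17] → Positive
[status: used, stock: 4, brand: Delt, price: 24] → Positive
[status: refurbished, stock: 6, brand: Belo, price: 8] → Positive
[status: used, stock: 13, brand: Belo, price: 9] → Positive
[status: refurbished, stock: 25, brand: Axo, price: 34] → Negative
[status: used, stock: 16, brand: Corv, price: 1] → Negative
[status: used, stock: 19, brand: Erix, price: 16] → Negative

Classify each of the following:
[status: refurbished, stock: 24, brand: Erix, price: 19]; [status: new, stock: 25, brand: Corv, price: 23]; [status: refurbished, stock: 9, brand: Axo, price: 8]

Rule: stock ≤ 14. This holds for each 'Positive' example and fails for each 'Negative' one.

Negative, Negative, Positive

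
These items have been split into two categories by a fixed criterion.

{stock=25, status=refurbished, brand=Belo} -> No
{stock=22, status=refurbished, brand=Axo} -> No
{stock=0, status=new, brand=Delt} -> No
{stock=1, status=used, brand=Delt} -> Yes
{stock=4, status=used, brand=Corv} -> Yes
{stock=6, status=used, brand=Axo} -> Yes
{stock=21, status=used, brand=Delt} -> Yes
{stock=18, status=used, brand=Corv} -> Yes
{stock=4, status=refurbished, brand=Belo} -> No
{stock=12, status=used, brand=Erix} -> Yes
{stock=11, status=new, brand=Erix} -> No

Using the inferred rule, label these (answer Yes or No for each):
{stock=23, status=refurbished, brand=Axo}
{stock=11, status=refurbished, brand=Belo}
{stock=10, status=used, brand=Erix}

No, No, Yes

One predicate separates the groups cleanly: status is used.
No: {stock=23, status=refurbished, brand=Axo}, since status is refurbished. No: {stock=11, status=refurbished, brand=Belo}, since status is refurbished. Yes: {stock=10, status=used, brand=Erix}, since status is used.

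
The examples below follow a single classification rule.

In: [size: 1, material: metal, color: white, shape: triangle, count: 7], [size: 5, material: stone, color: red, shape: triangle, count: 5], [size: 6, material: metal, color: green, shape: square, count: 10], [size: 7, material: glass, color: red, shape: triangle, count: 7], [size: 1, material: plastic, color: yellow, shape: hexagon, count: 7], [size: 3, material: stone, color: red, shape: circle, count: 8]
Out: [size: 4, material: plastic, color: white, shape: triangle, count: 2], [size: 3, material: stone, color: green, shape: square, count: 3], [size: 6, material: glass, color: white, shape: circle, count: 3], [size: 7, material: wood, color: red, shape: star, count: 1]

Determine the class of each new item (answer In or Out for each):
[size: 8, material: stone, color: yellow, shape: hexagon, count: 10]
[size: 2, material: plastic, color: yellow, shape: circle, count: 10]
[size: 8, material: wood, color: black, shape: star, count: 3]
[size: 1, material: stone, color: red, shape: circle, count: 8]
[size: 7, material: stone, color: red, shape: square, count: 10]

'In' ⟺ count ≥ 5.

In, In, Out, In, In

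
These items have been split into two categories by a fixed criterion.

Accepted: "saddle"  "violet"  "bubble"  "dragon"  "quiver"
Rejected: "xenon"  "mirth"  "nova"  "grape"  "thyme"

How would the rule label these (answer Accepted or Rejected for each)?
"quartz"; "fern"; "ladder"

Every 'Accepted' example satisfies: length 6. None of the 'Rejected' examples do.

Accepted, Rejected, Accepted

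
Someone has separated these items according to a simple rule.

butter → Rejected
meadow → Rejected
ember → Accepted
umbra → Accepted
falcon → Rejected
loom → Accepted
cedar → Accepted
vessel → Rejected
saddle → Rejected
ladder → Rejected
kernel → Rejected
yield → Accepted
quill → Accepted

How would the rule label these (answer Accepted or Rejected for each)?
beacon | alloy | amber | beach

The simplest hypothesis consistent with all the labels is: length ≤ 5.
beacon: length 6, does not satisfy this → Rejected.
alloy: length 5, passes → Accepted.
amber: length 5, passes → Accepted.
beach: length 5, passes → Accepted.

Rejected, Accepted, Accepted, Accepted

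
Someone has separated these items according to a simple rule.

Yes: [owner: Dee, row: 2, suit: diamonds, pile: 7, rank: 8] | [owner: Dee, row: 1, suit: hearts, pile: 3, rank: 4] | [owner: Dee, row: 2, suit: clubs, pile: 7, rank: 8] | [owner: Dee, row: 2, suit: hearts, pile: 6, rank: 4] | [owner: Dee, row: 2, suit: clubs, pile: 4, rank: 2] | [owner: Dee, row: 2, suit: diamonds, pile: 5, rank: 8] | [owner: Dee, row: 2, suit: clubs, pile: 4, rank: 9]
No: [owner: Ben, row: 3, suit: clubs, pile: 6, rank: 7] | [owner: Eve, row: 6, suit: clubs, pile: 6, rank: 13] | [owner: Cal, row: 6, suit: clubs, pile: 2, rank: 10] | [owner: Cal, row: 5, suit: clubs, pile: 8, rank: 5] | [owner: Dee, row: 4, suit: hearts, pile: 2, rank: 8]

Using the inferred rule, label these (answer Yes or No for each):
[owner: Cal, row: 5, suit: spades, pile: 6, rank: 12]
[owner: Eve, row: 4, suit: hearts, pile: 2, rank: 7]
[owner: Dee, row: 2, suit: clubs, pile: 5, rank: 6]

No, No, Yes

The common property of the 'Yes' items is: row ≤ 2. No 'No' item has it.
[owner: Cal, row: 5, suit: spades, pile: 6, rank: 12]: No (row = 5).
[owner: Eve, row: 4, suit: hearts, pile: 2, rank: 7]: No (row = 4).
[owner: Dee, row: 2, suit: clubs, pile: 5, rank: 6]: Yes (row = 2).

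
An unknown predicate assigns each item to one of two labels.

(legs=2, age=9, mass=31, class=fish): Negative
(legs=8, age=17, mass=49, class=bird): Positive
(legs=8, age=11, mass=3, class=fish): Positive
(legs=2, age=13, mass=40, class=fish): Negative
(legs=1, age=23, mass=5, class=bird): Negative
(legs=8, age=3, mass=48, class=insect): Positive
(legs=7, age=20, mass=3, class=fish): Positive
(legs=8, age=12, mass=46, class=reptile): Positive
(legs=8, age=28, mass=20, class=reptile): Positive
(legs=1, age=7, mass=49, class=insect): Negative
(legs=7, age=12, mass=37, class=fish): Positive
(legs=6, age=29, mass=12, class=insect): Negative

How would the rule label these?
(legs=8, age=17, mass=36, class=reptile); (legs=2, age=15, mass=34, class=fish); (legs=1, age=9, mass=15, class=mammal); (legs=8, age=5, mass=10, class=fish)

One predicate separates the groups cleanly: legs ≥ 7.

Positive, Negative, Negative, Positive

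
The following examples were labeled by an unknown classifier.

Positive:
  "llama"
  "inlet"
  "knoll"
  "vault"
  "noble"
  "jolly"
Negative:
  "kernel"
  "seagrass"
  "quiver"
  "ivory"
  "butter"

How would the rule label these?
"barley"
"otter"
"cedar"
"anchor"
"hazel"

Negative, Negative, Negative, Negative, Positive

The common property of the 'Positive' items is: does not contain 'r'. No 'Negative' item has it.
Negative: "barley", since has 'r'.
Negative: "otter", since has 'r'.
Negative: "cedar", since has 'r'.
Negative: "anchor", since has 'r'.
Positive: "hazel", since no 'r'.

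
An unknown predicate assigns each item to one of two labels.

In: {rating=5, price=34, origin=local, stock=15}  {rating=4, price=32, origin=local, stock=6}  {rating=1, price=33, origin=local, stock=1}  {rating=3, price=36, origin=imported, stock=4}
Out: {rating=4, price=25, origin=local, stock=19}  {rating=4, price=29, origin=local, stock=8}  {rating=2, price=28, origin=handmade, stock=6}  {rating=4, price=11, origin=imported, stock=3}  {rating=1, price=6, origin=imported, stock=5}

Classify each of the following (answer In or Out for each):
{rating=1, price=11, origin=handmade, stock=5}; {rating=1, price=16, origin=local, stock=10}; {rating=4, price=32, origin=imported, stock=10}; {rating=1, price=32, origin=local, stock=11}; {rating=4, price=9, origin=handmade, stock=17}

Out, Out, In, In, Out

Every 'In' example satisfies: price ≥ 32. None of the 'Out' examples do.
{rating=1, price=11, origin=handmade, stock=5}: Out (price = 11).
{rating=1, price=16, origin=local, stock=10}: Out (price = 16).
{rating=4, price=32, origin=imported, stock=10}: In (price = 32).
{rating=1, price=32, origin=local, stock=11}: In (price = 32).
{rating=4, price=9, origin=handmade, stock=17}: Out (price = 9).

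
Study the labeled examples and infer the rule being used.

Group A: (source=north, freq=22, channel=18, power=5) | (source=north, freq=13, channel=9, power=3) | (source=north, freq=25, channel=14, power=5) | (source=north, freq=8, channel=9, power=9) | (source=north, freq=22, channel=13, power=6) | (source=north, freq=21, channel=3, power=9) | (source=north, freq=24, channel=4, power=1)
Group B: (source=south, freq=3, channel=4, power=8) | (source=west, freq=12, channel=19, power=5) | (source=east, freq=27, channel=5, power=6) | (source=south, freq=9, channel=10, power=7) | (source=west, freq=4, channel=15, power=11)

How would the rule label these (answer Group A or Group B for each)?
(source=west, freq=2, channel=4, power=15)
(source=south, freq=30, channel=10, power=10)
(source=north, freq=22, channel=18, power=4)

Group B, Group B, Group A

The common property of the 'Group A' items is: source is north. No 'Group B' item has it.
Group B: (source=west, freq=2, channel=4, power=15), since source is west. Group B: (source=south, freq=30, channel=10, power=10), since source is south. Group A: (source=north, freq=22, channel=18, power=4), since source is north.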